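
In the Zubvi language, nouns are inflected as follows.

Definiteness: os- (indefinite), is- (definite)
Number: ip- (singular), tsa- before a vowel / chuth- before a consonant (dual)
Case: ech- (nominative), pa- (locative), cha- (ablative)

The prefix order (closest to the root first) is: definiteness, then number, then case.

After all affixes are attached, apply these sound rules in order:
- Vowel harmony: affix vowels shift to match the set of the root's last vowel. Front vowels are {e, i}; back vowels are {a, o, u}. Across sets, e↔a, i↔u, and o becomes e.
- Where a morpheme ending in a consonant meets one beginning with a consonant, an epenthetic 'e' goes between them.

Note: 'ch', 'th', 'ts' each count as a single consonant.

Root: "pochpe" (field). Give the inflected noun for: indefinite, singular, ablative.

Attach definiteness indefinite os- → ospochpe.
Attach number singular ip- → ipospochpe.
Attach case ablative cha- → chaipospochpe.
Apply vowel harmony: chaipospochpe → cheipespochpe.
Apply epenthesis: cheipespochpe → cheipesepochpe.

cheipesepochpe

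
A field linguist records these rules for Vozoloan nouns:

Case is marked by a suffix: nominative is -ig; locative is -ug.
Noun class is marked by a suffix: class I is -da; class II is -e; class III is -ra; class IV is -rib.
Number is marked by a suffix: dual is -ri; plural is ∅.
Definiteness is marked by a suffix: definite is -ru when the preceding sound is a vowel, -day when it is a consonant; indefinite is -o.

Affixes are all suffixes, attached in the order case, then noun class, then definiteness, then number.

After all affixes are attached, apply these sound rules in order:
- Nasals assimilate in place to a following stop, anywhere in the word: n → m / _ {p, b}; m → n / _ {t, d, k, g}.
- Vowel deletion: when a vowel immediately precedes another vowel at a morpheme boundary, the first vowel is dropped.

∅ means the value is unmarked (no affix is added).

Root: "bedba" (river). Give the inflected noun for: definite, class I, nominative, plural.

bedbigdaru

Attach case nominative -ig → bedbaig.
Attach noun class class I -da → bedbaigda.
Attach definiteness definite -ru (after vowel 'a') → bedbaigdaru.
number = plural: zero marking, form stays bedbaigdaru.
Nasal assimilation: no change.
Apply vowel deletion: bedbaigdaru → bedbigdaru.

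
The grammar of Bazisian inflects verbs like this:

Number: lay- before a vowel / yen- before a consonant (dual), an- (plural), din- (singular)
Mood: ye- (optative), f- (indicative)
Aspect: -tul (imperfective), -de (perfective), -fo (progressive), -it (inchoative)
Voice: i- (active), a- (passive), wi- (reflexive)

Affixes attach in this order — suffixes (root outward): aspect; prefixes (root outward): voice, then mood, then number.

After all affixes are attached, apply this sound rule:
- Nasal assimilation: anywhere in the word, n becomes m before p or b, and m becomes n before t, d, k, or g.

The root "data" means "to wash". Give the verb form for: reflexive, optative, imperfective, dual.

Attach voice reflexive wi- → widata.
Attach mood optative ye- → yewidata.
Attach aspect imperfective -tul → yewidatatul.
Attach number dual yen- (before consonant 'y') → yenyewidatatul.
Nasal assimilation: no change.

yenyewidatatul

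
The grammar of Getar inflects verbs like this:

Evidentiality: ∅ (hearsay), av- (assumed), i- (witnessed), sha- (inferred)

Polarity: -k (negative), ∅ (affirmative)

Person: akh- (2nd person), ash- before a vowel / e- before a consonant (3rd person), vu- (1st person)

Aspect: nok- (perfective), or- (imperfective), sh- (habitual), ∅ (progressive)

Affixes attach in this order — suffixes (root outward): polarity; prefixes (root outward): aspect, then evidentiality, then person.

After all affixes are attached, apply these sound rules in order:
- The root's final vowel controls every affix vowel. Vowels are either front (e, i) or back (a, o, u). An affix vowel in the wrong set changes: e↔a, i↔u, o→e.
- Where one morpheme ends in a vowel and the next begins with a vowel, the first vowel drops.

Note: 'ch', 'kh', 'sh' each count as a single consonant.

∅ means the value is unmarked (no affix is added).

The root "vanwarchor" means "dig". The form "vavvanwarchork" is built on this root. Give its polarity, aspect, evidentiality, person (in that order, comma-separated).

Segment: vu-av-vanwarchor-k.
polarity: -k → negative.
aspect: ∅ → progressive.
evidentiality: av- → assumed.
person: vu- → 1st person.

negative, progressive, assumed, 1st person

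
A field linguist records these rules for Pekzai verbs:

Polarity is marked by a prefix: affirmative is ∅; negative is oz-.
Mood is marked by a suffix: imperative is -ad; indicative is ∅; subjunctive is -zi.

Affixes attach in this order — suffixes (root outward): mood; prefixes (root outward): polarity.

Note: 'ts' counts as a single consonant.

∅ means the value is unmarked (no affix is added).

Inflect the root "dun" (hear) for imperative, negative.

ozdunad

Attach mood imperative -ad → dunad.
Attach polarity negative oz- → ozdunad.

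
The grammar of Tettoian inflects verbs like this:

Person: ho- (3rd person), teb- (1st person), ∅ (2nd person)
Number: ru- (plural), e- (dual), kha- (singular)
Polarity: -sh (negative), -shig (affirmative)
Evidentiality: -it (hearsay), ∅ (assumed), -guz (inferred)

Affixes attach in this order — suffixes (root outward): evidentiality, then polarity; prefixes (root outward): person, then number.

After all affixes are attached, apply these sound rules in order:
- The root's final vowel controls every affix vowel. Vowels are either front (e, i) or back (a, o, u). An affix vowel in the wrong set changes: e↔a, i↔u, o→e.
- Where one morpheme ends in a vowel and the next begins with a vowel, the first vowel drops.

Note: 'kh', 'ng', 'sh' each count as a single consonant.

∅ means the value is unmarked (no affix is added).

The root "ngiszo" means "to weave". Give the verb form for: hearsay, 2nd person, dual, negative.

person = 2nd person: zero marking, form stays ngiszo.
Attach evidentiality hearsay -it → ngiszoit.
Attach polarity negative -sh → ngiszoitsh.
Attach number dual e- → engiszoitsh.
Apply vowel harmony: engiszoitsh → angiszoutsh.
Apply vowel deletion: angiszoutsh → angiszutsh.

angiszutsh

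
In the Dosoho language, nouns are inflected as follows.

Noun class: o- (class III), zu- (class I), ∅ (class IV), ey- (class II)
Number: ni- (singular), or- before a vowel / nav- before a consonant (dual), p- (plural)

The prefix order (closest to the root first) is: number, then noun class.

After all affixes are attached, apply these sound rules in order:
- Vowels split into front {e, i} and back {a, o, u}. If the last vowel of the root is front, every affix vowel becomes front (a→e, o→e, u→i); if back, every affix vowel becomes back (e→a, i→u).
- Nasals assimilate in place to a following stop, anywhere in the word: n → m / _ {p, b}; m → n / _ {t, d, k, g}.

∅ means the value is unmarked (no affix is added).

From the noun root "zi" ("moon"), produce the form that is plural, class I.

zipzi

Attach number plural p- → pzi.
Attach noun class class I zu- → zupzi.
Apply vowel harmony: zupzi → zipzi.
Nasal assimilation: no change.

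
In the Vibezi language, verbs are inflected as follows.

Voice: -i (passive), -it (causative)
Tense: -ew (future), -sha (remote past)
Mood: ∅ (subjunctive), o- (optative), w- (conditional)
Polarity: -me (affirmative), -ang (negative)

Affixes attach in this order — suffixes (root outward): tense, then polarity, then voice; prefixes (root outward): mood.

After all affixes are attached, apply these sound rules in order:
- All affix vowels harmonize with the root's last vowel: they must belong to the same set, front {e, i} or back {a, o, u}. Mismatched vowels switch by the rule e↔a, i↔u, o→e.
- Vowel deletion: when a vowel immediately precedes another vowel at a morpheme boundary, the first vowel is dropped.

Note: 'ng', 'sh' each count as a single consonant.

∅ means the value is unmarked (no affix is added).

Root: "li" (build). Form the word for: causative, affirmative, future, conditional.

wlewmit

Attach mood conditional w- → wli.
Attach tense future -ew → wliew.
Attach polarity affirmative -me → wliewme.
Attach voice causative -it → wliewmeit.
Vowel harmony: no change.
Apply vowel deletion: wliewmeit → wlewmit.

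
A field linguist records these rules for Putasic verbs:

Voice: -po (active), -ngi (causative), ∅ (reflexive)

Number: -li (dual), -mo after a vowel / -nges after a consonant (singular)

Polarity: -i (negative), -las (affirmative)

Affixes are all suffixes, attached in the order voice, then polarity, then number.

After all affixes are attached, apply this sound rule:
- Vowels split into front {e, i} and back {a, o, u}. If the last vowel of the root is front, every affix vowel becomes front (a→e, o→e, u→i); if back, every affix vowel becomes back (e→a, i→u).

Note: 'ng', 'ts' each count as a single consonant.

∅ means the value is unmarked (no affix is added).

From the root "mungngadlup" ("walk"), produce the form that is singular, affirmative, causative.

Attach voice causative -ngi → mungngadlupngi.
Attach polarity affirmative -las → mungngadlupngilas.
Attach number singular -nges (after consonant 's') → mungngadlupngilasnges.
Apply vowel harmony: mungngadlupngilasnges → mungngadlupngulasngas.

mungngadlupngulasngas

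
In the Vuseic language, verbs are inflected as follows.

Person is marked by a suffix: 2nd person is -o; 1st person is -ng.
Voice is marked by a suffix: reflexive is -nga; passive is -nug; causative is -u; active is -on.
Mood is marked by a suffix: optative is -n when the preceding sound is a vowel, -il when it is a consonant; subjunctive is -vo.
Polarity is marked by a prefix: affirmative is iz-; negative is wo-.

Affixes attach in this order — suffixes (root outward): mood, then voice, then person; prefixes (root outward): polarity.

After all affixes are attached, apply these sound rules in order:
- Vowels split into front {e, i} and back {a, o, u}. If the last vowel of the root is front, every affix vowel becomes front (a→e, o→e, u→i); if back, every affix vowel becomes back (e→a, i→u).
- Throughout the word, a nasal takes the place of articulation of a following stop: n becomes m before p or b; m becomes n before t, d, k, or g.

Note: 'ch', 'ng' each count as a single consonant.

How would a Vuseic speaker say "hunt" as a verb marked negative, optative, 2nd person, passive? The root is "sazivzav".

wosazivzavulnugo

Attach mood optative -il (after consonant 'v') → sazivzavil.
Attach voice passive -nug → sazivzavilnug.
Attach polarity negative wo- → wosazivzavilnug.
Attach person 2nd person -o → wosazivzavilnugo.
Apply vowel harmony: wosazivzavilnugo → wosazivzavulnugo.
Nasal assimilation: no change.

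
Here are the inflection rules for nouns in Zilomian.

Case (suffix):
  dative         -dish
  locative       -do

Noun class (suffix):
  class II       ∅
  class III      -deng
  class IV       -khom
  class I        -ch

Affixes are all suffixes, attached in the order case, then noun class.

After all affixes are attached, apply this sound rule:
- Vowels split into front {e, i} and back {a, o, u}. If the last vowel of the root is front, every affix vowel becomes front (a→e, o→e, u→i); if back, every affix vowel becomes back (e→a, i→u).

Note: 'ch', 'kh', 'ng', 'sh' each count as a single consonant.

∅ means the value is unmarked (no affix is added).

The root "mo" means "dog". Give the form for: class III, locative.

Attach case locative -do → modo.
Attach noun class class III -deng → mododeng.
Apply vowel harmony: mododeng → mododang.

mododang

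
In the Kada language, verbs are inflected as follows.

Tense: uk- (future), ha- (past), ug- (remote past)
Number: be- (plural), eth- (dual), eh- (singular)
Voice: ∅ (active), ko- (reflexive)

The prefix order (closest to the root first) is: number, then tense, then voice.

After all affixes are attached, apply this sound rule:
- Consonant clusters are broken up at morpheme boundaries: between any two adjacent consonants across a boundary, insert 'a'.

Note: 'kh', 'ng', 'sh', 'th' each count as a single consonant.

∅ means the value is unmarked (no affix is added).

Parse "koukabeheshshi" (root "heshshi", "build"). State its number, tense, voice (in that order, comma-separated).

Segment: ko-uk-be-heshshi.
number: be- → plural.
tense: uk- → future.
voice: ko- → reflexive.

plural, future, reflexive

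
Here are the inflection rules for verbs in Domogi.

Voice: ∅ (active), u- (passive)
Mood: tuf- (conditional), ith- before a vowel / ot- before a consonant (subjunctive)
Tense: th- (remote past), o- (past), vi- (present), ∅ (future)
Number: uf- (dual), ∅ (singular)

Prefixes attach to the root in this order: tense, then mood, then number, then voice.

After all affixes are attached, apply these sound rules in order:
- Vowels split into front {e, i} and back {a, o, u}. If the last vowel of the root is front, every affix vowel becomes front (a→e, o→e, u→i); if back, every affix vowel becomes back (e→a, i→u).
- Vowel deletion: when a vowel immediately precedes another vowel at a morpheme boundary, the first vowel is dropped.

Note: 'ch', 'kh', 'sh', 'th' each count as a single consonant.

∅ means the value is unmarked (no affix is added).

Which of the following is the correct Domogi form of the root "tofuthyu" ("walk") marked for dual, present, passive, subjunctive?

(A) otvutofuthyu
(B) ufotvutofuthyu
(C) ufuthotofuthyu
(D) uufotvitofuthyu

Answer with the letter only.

B

Attach tense present vi- → vitofuthyu.
Attach mood subjunctive ot- (before consonant 'v') → otvitofuthyu.
Attach number dual uf- → ufotvitofuthyu.
Attach voice passive u- → uufotvitofuthyu.
Apply vowel harmony: uufotvitofuthyu → uufotvutofuthyu.
Apply vowel deletion: uufotvutofuthyu → ufotvutofuthyu.
So the correct form is ufotvutofuthyu, option (B).
(A) otvutofuthyu is wrong: it uses singular instead of dual for number.
(D) uufotvitofuthyu is wrong: it fails to apply the sound rule(s).
(C) ufuthotofuthyu is wrong: it uses past instead of present for tense.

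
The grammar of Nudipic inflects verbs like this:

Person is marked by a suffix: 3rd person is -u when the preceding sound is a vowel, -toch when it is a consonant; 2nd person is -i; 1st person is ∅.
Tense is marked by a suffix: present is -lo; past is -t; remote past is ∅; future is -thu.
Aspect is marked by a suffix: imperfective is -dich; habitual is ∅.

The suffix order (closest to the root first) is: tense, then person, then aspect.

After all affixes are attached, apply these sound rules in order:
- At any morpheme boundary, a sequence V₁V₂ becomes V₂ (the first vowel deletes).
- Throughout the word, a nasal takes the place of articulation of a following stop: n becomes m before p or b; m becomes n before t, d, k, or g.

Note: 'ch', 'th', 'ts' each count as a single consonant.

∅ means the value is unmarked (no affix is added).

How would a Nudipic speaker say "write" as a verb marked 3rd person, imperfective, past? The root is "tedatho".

tedathottochdich

Attach tense past -t → tedathot.
Attach person 3rd person -toch (after consonant 't') → tedathottoch.
Attach aspect imperfective -dich → tedathottochdich.
Vowel deletion: no change.
Nasal assimilation: no change.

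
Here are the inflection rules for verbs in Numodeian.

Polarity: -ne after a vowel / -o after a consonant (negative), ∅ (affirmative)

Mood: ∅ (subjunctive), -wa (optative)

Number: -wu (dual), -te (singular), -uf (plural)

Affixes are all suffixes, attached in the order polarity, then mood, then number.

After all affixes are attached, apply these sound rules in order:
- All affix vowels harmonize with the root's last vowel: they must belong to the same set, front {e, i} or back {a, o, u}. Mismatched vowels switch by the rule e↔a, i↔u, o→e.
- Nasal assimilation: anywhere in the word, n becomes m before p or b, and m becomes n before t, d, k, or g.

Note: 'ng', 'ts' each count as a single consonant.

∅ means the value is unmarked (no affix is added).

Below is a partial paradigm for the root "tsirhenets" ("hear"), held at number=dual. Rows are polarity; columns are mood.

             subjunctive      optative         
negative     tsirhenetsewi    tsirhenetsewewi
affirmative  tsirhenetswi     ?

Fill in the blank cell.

polarity = affirmative: zero marking, form stays tsirhenets.
Attach mood optative -wa → tsirhenetswa.
Attach number dual -wu → tsirhenetswawu.
Apply vowel harmony: tsirhenetswawu → tsirhenetswewi.
Nasal assimilation: no change.

tsirhenetswewi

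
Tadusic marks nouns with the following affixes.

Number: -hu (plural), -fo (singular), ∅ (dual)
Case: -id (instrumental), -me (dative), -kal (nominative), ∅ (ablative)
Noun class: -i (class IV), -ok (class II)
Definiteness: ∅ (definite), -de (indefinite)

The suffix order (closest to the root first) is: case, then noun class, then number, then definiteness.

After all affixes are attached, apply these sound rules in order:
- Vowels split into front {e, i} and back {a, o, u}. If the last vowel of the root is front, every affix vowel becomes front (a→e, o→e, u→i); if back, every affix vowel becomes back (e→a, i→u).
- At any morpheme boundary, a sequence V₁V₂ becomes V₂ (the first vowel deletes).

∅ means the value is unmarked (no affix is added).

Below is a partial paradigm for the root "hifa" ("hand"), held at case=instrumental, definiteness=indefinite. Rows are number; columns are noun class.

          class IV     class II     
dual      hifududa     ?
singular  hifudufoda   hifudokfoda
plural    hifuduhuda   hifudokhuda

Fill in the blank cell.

Attach case instrumental -id → hifaid.
Attach noun class class II -ok → hifaidok.
number = dual: zero marking, form stays hifaidok.
Attach definiteness indefinite -de → hifaidokde.
Apply vowel harmony: hifaidokde → hifaudokda.
Apply vowel deletion: hifaudokda → hifudokda.

hifudokda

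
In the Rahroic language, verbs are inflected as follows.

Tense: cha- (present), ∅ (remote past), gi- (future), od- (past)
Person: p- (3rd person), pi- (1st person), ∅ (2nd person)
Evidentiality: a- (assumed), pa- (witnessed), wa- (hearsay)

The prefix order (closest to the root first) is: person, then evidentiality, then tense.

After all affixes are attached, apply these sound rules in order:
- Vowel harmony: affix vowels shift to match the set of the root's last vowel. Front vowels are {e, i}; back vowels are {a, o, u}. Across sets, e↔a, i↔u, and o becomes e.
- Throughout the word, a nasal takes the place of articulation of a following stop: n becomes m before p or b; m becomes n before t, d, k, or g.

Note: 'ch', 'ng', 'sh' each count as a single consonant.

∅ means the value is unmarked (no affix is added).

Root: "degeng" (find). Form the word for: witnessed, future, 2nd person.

gipedegeng

person = 2nd person: zero marking, form stays degeng.
Attach evidentiality witnessed pa- → padegeng.
Attach tense future gi- → gipadegeng.
Apply vowel harmony: gipadegeng → gipedegeng.
Nasal assimilation: no change.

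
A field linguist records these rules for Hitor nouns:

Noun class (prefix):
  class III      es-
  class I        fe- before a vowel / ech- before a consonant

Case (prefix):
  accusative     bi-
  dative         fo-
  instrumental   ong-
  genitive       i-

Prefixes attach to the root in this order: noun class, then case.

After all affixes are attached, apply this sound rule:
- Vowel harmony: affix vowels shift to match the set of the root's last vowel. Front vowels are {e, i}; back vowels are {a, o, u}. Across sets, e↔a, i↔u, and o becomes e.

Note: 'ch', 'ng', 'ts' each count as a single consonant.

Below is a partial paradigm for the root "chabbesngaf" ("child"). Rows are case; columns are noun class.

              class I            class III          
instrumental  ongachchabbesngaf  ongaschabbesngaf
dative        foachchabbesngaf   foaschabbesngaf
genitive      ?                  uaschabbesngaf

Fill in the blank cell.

uachchabbesngaf

Attach noun class class I ech- (before consonant 'ch') → echchabbesngaf.
Attach case genitive i- → iechchabbesngaf.
Apply vowel harmony: iechchabbesngaf → uachchabbesngaf.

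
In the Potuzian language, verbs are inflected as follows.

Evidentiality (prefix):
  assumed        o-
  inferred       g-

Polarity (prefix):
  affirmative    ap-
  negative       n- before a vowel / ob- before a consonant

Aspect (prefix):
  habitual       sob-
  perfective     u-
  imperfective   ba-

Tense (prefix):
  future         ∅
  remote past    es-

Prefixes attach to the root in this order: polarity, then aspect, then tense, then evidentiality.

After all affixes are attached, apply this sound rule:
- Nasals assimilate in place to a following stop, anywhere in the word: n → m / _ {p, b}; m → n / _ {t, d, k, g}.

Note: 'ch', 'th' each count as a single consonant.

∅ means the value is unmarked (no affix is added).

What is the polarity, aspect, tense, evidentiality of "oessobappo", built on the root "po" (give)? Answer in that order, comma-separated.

affirmative, habitual, remote past, assumed

Segment: o-es-sob-ap-po.
polarity: ap- → affirmative.
aspect: sob- → habitual.
tense: es- → remote past.
evidentiality: o- → assumed.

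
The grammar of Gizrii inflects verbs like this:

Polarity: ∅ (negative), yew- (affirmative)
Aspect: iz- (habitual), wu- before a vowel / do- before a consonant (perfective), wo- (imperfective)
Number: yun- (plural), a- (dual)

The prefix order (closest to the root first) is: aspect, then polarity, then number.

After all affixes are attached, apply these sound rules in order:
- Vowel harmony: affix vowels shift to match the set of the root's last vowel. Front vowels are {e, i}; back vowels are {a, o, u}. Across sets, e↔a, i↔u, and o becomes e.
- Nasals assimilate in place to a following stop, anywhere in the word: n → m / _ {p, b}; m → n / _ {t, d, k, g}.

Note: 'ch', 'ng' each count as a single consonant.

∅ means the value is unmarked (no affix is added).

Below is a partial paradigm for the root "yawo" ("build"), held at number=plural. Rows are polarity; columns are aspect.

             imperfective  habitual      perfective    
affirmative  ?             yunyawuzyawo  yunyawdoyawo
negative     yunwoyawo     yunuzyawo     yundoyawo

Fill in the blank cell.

Attach aspect imperfective wo- → woyawo.
Attach polarity affirmative yew- → yewwoyawo.
Attach number plural yun- → yunyewwoyawo.
Apply vowel harmony: yunyewwoyawo → yunyawwoyawo.
Nasal assimilation: no change.

yunyawwoyawo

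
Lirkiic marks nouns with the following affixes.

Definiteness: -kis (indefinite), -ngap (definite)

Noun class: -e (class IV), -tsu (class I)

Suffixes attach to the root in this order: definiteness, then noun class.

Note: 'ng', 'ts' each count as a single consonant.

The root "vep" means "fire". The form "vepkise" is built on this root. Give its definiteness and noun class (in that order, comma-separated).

Segment: vep-kis-e.
definiteness: -kis → indefinite.
noun class: -e → class IV.

indefinite, class IV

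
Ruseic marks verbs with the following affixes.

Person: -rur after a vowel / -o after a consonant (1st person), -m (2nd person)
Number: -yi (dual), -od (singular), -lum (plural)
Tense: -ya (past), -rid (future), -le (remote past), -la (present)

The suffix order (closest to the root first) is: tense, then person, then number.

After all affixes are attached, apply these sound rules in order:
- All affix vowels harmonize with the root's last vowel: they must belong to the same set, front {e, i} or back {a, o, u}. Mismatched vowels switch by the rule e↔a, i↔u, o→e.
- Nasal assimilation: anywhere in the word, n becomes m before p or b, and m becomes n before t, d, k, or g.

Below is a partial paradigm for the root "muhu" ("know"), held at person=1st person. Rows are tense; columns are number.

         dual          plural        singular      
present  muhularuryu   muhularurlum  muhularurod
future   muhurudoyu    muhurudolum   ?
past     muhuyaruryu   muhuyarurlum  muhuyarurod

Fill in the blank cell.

Attach tense future -rid → muhurid.
Attach person 1st person -o (after consonant 'd') → muhurido.
Attach number singular -od → muhuridood.
Apply vowel harmony: muhuridood → muhurudood.
Nasal assimilation: no change.

muhurudood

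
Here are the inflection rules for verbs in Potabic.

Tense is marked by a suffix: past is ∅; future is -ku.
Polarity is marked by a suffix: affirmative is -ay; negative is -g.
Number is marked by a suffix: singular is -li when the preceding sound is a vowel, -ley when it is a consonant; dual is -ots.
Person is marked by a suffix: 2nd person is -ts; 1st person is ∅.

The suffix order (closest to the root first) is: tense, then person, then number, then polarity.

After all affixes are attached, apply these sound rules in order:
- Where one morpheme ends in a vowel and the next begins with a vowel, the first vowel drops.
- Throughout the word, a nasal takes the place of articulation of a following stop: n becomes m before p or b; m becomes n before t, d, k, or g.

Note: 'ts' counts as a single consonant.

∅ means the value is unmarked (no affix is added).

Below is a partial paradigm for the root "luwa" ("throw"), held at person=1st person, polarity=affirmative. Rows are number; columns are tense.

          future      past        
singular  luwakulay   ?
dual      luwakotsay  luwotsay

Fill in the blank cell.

luwalay

tense = past: zero marking, form stays luwa.
person = 1st person: zero marking, form stays luwa.
Attach number singular -li (after vowel 'a') → luwali.
Attach polarity affirmative -ay → luwaliay.
Apply vowel deletion: luwaliay → luwalay.
Nasal assimilation: no change.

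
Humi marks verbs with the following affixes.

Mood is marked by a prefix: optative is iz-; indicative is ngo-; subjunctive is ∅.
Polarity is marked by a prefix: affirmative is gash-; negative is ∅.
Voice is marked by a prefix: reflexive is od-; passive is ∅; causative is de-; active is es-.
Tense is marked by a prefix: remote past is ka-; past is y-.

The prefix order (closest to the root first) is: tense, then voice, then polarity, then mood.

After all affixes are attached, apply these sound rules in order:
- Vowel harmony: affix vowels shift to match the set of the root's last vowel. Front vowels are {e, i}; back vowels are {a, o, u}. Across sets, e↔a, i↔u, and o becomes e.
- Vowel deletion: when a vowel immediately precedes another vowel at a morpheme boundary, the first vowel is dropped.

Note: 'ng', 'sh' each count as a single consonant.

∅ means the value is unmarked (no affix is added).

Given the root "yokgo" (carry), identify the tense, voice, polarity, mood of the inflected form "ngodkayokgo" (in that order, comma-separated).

Segment: ngo-od-ka-yokgo.
tense: ka- → remote past.
voice: od- → reflexive.
polarity: ∅ → negative.
mood: ngo- → indicative.

remote past, reflexive, negative, indicative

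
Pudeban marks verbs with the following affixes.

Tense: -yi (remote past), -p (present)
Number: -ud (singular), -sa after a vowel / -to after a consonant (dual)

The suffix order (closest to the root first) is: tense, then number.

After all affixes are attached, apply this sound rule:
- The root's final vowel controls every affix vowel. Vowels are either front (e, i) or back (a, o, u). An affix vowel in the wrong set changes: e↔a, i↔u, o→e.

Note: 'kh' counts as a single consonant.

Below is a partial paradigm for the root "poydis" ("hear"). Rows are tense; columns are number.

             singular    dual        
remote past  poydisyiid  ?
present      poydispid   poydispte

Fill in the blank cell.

poydisyise

Attach tense remote past -yi → poydisyi.
Attach number dual -sa (after vowel 'i') → poydisyisa.
Apply vowel harmony: poydisyisa → poydisyise.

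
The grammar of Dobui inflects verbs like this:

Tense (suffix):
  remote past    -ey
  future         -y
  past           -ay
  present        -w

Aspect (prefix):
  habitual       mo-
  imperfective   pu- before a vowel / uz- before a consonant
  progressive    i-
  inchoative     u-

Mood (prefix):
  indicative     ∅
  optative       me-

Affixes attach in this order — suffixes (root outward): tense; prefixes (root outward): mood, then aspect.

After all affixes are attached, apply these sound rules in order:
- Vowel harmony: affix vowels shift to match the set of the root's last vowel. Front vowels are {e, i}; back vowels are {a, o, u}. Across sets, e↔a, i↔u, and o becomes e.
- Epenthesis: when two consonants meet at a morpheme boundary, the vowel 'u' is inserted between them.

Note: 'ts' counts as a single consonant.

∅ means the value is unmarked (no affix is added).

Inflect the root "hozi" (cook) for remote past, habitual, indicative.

mood = indicative: zero marking, form stays hozi.
Attach aspect habitual mo- → mohozi.
Attach tense remote past -ey → mohoziey.
Apply vowel harmony: mohoziey → mehoziey.
Epenthesis: no change.

mehoziey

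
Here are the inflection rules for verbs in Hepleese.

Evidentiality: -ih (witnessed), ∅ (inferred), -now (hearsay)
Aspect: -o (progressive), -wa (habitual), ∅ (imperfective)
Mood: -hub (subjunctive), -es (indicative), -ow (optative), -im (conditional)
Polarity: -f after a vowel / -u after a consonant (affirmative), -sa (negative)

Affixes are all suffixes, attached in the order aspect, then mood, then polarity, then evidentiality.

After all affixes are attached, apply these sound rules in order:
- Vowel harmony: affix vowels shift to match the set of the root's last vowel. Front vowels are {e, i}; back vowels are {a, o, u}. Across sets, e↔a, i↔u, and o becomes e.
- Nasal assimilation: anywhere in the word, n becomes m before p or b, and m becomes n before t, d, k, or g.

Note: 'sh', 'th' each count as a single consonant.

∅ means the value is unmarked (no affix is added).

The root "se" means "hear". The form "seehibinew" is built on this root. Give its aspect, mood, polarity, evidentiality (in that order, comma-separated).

Segment: se-o-hub-u-now.
aspect: -o → progressive.
mood: -hub → subjunctive.
polarity: -f/u → affirmative.
evidentiality: -now → hearsay.

progressive, subjunctive, affirmative, hearsay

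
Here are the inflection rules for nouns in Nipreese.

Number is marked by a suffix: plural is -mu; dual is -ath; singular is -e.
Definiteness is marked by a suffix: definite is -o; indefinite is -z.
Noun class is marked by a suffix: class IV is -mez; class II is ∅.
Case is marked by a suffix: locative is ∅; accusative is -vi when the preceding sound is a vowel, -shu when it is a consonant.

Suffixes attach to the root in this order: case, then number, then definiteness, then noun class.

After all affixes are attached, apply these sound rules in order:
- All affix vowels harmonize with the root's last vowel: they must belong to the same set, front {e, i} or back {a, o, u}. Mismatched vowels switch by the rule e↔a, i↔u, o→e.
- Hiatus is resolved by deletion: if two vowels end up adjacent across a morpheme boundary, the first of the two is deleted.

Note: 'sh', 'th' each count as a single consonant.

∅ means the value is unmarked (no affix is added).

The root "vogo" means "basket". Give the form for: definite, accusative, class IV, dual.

Attach case accusative -vi (after vowel 'o') → vogovi.
Attach number dual -ath → vogoviath.
Attach definiteness definite -o → vogoviatho.
Attach noun class class IV -mez → vogoviathomez.
Apply vowel harmony: vogoviathomez → vogovuathomaz.
Apply vowel deletion: vogovuathomaz → vogovathomaz.

vogovathomaz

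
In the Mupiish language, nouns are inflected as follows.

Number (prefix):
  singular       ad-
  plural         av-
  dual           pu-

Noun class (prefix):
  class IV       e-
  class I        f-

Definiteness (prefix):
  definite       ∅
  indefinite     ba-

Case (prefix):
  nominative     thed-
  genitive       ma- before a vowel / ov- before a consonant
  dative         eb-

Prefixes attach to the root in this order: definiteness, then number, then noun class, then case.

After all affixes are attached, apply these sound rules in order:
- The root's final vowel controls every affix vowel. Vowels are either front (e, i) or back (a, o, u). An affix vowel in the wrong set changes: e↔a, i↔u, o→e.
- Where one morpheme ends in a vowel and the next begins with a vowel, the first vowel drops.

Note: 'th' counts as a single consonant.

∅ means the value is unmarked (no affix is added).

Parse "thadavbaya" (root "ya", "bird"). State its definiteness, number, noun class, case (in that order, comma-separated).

indefinite, plural, class IV, nominative

Segment: thed-e-av-ba-ya.
definiteness: ba- → indefinite.
number: av- → plural.
noun class: e- → class IV.
case: thed- → nominative.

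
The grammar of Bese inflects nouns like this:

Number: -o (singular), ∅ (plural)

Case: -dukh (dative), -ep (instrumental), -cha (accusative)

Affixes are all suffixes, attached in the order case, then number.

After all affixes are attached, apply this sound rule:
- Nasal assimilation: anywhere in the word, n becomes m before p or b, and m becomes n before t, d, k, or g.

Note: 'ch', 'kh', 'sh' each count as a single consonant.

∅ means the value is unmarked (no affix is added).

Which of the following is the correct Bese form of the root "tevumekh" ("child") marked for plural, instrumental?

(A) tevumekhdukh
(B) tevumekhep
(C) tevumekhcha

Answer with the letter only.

B

Attach case instrumental -ep → tevumekhep.
number = plural: zero marking, form stays tevumekhep.
Nasal assimilation: no change.
So the correct form is tevumekhep, option (B).
(A) tevumekhdukh is wrong: it uses dative instead of instrumental for case.
(C) tevumekhcha is wrong: it uses accusative instead of instrumental for case.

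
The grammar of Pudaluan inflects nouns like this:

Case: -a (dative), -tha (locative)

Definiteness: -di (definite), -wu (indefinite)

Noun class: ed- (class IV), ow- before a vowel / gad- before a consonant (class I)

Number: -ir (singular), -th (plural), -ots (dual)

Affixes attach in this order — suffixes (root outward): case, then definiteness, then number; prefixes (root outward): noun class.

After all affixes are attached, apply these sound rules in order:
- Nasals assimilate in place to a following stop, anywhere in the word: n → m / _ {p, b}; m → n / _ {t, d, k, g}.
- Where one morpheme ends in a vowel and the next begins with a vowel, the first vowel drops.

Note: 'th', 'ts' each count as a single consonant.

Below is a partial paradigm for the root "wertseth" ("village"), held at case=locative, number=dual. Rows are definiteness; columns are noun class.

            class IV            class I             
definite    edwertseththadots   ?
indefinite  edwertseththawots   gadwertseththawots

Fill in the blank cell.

gadwertseththadots

Attach noun class class I gad- (before consonant 'w') → gadwertseth.
Attach case locative -tha → gadwertseththa.
Attach definiteness definite -di → gadwertseththadi.
Attach number dual -ots → gadwertseththadiots.
Nasal assimilation: no change.
Apply vowel deletion: gadwertseththadiots → gadwertseththadots.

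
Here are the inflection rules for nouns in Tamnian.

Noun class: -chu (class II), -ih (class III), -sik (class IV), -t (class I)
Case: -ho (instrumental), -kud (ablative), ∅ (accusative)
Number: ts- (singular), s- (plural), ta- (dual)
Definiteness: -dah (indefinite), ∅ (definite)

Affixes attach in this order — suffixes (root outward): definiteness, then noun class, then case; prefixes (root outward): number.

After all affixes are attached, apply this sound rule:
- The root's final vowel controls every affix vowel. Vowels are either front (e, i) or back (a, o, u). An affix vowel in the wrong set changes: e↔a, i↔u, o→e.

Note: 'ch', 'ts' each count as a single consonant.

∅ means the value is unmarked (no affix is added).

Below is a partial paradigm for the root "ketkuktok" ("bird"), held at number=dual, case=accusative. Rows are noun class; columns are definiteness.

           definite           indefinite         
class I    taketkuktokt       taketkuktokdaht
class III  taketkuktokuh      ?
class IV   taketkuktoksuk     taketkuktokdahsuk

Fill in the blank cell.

taketkuktokdahuh

Attach definiteness indefinite -dah → ketkuktokdah.
Attach number dual ta- → taketkuktokdah.
Attach noun class class III -ih → taketkuktokdahih.
case = accusative: zero marking, form stays taketkuktokdahih.
Apply vowel harmony: taketkuktokdahih → taketkuktokdahuh.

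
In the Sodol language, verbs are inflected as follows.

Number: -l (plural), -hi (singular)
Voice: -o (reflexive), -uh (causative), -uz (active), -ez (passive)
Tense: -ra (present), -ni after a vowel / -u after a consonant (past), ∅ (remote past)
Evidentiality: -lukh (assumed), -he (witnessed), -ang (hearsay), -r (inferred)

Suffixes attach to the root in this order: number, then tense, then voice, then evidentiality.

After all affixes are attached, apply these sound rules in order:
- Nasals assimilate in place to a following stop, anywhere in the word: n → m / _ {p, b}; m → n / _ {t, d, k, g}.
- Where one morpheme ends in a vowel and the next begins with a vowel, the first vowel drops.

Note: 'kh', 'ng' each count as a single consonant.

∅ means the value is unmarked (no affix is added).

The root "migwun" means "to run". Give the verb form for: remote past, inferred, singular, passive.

migwunhezr

Attach number singular -hi → migwunhi.
tense = remote past: zero marking, form stays migwunhi.
Attach voice passive -ez → migwunhiez.
Attach evidentiality inferred -r → migwunhiezr.
Nasal assimilation: no change.
Apply vowel deletion: migwunhiezr → migwunhezr.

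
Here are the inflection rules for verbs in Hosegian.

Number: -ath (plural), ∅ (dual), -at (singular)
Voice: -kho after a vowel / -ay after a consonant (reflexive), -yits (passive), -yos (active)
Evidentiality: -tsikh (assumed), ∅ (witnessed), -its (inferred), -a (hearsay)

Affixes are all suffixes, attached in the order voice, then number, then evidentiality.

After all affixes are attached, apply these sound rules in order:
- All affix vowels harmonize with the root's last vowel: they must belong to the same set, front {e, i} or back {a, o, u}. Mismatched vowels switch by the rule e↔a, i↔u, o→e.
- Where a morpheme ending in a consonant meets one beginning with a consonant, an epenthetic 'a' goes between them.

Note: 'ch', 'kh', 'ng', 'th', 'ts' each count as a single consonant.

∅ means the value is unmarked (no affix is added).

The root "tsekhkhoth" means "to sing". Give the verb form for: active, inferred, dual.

Attach voice active -yos → tsekhkhothyos.
number = dual: zero marking, form stays tsekhkhothyos.
Attach evidentiality inferred -its → tsekhkhothyosits.
Apply vowel harmony: tsekhkhothyosits → tsekhkhothyosuts.
Apply epenthesis: tsekhkhothyosuts → tsekhkhothayosuts.

tsekhkhothayosuts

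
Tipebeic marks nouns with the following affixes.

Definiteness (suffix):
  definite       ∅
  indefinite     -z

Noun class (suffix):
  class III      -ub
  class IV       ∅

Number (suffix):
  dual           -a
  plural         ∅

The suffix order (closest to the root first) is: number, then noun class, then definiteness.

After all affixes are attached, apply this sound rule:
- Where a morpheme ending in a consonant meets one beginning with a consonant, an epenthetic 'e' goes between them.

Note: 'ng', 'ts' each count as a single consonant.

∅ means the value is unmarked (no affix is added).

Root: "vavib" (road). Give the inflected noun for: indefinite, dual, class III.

vavibaubez

Attach number dual -a → vaviba.
Attach noun class class III -ub → vavibaub.
Attach definiteness indefinite -z → vavibaubz.
Apply epenthesis: vavibaubz → vavibaubez.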